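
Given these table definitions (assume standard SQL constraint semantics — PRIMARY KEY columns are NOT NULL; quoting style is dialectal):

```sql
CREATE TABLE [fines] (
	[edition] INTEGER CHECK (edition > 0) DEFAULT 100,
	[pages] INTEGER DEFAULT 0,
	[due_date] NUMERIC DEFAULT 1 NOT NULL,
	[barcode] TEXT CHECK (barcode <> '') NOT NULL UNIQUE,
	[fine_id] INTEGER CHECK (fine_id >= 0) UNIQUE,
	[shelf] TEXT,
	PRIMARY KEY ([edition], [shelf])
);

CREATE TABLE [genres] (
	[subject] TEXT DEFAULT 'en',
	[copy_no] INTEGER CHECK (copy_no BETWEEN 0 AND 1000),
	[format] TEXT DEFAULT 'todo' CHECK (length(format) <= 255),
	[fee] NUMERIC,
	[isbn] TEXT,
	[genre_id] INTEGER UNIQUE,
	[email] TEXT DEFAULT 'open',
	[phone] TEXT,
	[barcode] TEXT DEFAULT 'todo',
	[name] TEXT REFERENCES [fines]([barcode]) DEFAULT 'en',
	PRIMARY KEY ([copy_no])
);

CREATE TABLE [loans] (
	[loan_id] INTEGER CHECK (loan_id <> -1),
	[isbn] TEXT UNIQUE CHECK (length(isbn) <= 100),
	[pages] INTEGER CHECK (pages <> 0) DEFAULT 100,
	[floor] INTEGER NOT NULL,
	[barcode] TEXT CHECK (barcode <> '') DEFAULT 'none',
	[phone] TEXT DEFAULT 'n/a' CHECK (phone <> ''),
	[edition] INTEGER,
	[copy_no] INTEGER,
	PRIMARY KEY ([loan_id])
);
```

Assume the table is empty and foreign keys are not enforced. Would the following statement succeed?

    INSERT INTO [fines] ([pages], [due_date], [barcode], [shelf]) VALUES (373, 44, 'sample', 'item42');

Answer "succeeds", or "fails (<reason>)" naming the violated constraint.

succeeds

NOT NULL columns: barcode is supplied; due_date is supplied; edition defaults to 100; shelf is supplied.
CHECK constraints: 'sample' satisfies (barcode <> '').
No constraint is violated.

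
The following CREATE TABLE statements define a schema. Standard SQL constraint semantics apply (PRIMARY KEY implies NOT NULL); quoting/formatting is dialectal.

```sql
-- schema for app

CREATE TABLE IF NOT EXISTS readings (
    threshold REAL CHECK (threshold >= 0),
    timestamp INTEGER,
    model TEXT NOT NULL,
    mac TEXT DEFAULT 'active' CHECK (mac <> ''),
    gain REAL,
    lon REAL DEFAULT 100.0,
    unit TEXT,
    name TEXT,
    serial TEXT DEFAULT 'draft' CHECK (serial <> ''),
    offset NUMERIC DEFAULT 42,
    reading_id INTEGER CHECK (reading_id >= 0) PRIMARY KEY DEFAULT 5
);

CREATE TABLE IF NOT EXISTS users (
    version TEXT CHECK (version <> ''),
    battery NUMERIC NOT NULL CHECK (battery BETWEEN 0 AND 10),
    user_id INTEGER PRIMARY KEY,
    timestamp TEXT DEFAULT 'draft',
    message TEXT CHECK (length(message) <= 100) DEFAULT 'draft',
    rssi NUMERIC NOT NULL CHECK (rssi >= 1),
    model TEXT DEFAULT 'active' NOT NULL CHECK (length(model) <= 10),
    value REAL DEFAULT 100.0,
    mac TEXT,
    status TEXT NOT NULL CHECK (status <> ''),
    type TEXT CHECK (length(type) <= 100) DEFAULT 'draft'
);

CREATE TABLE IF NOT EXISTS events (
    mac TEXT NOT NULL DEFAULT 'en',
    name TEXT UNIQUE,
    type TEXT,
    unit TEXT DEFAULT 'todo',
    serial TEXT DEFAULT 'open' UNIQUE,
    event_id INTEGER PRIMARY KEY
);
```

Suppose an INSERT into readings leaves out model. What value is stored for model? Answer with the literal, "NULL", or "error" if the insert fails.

error

model has no DEFAULT clause.
Omitting it would insert NULL, but it is declared NOT NULL, so the INSERT fails.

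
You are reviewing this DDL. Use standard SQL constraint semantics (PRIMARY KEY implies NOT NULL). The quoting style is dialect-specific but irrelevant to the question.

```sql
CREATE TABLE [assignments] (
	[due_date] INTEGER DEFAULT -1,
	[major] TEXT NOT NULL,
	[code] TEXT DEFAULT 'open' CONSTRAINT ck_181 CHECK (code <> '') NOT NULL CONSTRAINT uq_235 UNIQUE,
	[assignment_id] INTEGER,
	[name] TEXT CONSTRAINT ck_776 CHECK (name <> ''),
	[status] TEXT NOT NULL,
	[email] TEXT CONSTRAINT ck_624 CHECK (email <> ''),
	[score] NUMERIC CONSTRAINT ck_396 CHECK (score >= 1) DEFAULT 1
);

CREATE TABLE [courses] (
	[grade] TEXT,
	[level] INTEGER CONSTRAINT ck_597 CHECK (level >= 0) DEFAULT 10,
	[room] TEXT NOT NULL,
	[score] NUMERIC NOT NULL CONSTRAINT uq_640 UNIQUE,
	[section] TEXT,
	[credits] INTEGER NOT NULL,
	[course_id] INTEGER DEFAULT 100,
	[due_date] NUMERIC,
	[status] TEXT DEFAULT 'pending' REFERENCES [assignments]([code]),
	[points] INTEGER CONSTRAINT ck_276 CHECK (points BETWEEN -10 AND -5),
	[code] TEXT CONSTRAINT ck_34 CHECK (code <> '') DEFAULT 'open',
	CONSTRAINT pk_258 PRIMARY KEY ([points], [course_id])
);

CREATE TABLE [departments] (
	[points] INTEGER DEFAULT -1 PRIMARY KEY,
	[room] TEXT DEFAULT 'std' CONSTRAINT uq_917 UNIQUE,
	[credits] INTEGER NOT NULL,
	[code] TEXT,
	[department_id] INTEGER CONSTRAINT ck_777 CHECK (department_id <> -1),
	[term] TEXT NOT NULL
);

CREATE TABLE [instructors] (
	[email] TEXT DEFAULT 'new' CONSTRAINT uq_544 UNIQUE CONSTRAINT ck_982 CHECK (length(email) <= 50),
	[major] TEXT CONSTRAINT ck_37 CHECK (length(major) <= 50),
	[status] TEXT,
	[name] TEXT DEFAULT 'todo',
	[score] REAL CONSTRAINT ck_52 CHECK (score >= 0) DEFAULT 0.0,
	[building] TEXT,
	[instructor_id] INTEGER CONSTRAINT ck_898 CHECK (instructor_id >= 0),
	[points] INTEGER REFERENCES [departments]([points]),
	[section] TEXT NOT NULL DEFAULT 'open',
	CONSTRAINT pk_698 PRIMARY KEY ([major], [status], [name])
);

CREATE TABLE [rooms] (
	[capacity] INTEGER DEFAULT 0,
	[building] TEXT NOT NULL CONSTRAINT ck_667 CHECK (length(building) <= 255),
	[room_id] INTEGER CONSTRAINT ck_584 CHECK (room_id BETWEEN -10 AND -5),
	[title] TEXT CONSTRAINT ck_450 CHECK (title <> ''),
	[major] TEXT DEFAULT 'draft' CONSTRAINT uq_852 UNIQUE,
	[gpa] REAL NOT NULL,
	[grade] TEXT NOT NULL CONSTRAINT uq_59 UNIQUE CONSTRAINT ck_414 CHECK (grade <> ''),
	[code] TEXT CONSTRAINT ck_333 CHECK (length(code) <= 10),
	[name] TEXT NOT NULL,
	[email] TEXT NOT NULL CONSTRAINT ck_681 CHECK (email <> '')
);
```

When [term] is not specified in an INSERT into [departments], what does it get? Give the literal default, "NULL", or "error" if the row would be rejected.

error

term has no DEFAULT clause.
Omitting it would insert NULL, but it is declared NOT NULL, so the INSERT fails.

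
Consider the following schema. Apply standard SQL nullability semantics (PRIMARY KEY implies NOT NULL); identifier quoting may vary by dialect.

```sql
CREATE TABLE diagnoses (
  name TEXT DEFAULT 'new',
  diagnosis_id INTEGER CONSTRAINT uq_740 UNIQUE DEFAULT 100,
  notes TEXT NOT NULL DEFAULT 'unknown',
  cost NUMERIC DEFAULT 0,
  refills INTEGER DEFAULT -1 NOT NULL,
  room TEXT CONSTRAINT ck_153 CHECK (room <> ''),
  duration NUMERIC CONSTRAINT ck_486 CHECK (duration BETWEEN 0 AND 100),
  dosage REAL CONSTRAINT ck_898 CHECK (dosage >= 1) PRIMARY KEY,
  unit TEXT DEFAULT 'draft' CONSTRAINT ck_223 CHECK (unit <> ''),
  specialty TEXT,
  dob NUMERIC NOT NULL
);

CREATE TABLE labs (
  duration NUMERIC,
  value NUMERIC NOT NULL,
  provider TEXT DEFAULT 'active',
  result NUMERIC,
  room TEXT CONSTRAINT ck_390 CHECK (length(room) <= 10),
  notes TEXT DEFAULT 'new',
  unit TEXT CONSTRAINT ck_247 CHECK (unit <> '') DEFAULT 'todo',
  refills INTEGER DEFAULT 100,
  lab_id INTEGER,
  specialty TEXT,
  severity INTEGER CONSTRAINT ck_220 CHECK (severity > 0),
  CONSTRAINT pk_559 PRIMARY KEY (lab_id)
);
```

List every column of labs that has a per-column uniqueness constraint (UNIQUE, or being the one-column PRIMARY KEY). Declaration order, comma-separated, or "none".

- duration: no UNIQUE or single-column PK constraint.
- value: no UNIQUE or single-column PK constraint.
- provider: no UNIQUE or single-column PK constraint.
- result: no UNIQUE or single-column PK constraint.
- room: no UNIQUE or single-column PK constraint.
- notes: no UNIQUE or single-column PK constraint.
- unit: no UNIQUE or single-column PK constraint.
- refills: no UNIQUE or single-column PK constraint.
- lab_id: single-column PRIMARY KEY → unique.
- specialty: no UNIQUE or single-column PK constraint.
- severity: no UNIQUE or single-column PK constraint.

lab_id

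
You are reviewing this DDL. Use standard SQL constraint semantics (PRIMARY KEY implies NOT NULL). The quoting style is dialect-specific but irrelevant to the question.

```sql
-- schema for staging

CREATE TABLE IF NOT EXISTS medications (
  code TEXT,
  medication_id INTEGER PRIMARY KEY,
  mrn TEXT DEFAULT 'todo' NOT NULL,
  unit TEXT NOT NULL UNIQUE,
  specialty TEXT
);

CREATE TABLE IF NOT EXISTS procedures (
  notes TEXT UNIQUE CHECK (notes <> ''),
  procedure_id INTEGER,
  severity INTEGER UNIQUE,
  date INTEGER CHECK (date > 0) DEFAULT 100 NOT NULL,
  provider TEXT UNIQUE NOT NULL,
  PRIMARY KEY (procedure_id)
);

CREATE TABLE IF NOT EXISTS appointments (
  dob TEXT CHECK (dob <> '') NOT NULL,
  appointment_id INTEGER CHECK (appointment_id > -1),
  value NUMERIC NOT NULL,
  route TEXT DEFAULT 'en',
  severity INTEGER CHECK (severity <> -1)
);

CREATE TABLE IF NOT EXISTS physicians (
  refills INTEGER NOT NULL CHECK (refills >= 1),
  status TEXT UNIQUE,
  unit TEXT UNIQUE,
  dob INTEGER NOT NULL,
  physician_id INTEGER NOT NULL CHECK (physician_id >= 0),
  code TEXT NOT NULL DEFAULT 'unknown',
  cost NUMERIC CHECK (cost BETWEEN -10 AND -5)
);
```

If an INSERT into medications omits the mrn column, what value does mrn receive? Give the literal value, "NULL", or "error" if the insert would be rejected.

mrn has an explicit DEFAULT 'todo'.
When the column is omitted from an INSERT, that default is used.

'todo'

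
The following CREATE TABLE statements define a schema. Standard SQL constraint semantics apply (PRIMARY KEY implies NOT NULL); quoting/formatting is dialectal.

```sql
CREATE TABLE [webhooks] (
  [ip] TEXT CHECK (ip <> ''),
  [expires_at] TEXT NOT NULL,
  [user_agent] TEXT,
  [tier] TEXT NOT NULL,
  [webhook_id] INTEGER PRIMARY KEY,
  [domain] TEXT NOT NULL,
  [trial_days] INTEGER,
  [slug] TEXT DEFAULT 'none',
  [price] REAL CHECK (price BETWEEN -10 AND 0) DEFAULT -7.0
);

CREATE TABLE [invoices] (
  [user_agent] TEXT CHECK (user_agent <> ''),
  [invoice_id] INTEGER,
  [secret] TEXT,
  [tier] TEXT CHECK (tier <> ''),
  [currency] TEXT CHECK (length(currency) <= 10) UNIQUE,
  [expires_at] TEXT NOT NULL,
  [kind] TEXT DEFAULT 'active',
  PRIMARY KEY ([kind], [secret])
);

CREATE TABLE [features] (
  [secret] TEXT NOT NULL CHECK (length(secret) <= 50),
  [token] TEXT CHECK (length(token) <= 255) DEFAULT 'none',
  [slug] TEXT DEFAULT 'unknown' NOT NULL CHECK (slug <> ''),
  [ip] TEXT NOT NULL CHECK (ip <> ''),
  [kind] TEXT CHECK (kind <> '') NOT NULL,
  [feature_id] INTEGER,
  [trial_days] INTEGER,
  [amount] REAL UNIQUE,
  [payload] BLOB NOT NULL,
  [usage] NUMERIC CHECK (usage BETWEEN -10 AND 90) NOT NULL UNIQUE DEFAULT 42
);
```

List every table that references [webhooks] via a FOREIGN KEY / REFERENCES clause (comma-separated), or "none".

No REFERENCES clause anywhere in the schema names webhooks.

none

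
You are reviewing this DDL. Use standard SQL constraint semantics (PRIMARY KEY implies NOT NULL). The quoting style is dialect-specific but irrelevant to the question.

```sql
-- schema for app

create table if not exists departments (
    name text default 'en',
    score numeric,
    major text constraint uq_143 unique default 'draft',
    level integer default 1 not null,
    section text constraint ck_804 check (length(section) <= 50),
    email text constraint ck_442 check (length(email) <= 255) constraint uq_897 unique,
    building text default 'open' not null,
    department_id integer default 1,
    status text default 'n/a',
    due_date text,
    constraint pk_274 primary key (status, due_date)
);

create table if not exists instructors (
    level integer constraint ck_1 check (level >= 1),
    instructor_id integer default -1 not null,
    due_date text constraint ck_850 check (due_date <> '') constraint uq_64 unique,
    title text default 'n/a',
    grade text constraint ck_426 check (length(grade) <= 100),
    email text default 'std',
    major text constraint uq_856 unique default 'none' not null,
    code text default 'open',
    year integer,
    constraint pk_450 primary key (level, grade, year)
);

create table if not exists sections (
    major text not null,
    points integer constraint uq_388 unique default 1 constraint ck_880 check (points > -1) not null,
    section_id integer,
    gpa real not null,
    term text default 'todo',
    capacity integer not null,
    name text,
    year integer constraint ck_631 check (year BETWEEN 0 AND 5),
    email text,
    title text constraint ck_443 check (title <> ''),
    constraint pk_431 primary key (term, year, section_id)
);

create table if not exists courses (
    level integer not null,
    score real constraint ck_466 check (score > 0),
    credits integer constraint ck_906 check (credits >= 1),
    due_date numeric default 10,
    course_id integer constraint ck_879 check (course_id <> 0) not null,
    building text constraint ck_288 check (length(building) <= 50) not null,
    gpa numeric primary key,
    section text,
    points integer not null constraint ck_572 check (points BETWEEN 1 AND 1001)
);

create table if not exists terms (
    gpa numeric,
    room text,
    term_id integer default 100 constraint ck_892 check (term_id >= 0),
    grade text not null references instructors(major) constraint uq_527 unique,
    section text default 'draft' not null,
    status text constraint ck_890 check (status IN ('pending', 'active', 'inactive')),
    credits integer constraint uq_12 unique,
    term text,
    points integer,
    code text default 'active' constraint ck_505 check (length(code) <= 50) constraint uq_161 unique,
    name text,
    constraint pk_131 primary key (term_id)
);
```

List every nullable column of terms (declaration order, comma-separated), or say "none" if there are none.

gpa, room, status, credits, term, points, code, name

- gpa: no NOT NULL constraint applies → nullable.
- room: no NOT NULL constraint applies → nullable.
- term_id: part of the PRIMARY KEY, which implies NOT NULL → not nullable.
- grade: declared NOT NULL → not nullable.
- section: declared NOT NULL → not nullable.
- status: CHECK does not forbid NULL (a CHECK constraint passes when its expression is NULL) → nullable.
- credits: UNIQUE does not imply NOT NULL → nullable.
- term: no NOT NULL constraint applies → nullable.
- points: no NOT NULL constraint applies → nullable.
- code: CHECK does not forbid NULL (a CHECK constraint passes when its expression is NULL) → nullable.
- name: no NOT NULL constraint applies → nullable.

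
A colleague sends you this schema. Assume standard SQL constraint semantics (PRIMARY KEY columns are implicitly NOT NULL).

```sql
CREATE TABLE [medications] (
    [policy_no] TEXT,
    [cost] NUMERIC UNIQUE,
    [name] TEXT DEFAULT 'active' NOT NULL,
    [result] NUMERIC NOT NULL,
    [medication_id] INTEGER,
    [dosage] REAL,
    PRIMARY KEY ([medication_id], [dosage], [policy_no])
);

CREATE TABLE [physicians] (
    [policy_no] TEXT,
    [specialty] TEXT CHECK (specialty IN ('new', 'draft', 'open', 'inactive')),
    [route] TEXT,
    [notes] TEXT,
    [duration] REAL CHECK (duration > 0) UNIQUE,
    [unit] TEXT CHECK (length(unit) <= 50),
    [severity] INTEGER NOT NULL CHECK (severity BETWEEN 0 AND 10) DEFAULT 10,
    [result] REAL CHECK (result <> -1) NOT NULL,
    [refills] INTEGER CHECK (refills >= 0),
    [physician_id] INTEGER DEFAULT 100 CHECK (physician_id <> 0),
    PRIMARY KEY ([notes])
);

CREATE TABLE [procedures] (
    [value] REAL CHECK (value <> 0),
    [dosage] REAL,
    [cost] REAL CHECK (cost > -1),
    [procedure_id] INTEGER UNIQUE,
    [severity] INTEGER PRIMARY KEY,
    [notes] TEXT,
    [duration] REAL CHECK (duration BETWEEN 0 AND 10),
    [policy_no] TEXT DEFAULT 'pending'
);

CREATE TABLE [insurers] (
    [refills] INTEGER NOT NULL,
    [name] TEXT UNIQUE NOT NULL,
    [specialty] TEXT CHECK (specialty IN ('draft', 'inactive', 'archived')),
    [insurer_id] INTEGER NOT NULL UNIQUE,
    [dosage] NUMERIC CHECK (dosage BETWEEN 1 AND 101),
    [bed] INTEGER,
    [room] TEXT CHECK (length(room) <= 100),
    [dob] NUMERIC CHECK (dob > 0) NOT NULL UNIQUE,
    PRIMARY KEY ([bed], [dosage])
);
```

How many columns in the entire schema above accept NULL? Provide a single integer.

medications: 1 nullable (cost — PK (medication_id, dosage, policy_no) and explicit NOT NULL columns excluded).
physicians: 7 nullable (policy_no, specialty, route, duration, unit, refills, physician_id — PK (notes) and explicit NOT NULL columns excluded).
procedures: 7 nullable (value, dosage, cost, procedure_id, notes, duration, policy_no — PK (severity) and explicit NOT NULL columns excluded).
insurers: 2 nullable (specialty, room — PK (bed, dosage) and explicit NOT NULL columns excluded).
Total: 1 + 7 + 7 + 2 = 17.

17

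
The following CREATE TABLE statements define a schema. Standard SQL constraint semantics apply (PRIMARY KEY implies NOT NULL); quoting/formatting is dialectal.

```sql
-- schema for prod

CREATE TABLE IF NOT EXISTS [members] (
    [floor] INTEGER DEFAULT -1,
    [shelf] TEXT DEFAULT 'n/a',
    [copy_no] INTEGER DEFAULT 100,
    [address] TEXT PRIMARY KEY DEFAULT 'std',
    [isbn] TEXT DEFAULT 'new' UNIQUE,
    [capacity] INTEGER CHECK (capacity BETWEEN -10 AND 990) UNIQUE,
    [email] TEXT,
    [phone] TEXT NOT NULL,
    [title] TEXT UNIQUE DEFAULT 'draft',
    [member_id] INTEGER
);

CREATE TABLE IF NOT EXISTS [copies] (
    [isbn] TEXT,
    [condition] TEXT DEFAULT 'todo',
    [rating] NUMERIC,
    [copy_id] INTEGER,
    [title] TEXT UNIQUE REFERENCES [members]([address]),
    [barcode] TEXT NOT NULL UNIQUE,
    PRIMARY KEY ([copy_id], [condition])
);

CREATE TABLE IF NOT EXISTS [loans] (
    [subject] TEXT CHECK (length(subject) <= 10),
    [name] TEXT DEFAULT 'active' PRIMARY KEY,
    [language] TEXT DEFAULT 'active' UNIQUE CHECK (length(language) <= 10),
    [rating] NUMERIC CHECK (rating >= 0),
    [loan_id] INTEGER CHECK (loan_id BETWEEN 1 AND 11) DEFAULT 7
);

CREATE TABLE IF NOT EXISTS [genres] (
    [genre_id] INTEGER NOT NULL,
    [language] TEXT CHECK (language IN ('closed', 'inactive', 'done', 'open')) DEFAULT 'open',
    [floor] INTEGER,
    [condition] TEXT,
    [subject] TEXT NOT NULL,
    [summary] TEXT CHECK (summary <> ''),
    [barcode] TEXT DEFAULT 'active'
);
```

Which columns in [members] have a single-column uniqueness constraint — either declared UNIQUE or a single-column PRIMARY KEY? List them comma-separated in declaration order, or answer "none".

address, isbn, capacity, title

- floor: no UNIQUE or single-column PK constraint.
- shelf: no UNIQUE or single-column PK constraint.
- copy_no: no UNIQUE or single-column PK constraint.
- address: single-column PRIMARY KEY → unique.
- isbn: declared UNIQUE → unique.
- capacity: declared UNIQUE → unique.
- email: no UNIQUE or single-column PK constraint.
- phone: no UNIQUE or single-column PK constraint.
- title: declared UNIQUE → unique.
- member_id: no UNIQUE or single-column PK constraint.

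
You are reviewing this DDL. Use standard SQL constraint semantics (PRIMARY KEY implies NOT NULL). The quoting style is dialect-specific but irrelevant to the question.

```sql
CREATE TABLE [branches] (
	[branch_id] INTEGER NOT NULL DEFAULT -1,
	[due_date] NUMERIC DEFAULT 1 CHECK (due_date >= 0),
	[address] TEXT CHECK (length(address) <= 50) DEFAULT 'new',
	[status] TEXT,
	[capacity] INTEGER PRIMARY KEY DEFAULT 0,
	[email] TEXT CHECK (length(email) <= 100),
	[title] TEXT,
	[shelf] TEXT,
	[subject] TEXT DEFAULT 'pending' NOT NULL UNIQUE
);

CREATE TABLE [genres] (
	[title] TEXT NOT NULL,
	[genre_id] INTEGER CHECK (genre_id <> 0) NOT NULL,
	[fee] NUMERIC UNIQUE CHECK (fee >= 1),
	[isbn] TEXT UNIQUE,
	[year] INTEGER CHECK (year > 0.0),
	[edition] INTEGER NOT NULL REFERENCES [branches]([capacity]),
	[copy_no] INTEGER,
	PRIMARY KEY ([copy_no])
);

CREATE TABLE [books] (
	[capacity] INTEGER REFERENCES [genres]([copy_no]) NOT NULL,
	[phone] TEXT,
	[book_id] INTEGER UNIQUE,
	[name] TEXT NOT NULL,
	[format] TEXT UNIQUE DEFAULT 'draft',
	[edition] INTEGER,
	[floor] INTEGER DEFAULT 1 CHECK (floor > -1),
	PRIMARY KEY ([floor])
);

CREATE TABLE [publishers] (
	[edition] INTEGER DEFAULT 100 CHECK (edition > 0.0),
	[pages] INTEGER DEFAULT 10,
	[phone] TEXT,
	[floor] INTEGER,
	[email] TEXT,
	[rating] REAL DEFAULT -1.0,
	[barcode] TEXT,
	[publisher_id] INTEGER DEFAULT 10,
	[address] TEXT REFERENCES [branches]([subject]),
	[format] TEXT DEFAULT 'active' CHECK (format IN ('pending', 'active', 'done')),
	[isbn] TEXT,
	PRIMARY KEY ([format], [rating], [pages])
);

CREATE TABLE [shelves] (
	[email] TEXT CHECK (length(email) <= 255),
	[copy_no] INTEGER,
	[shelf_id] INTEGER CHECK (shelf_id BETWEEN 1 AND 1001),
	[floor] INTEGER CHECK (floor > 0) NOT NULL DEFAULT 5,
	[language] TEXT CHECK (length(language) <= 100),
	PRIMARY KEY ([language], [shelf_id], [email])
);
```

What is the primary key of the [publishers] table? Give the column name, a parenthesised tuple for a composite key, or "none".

(format, rating, pages)

A table-level PRIMARY KEY clause names 3 columns: format, rating, pages.
This is a composite key — the combination is unique, not each column individually.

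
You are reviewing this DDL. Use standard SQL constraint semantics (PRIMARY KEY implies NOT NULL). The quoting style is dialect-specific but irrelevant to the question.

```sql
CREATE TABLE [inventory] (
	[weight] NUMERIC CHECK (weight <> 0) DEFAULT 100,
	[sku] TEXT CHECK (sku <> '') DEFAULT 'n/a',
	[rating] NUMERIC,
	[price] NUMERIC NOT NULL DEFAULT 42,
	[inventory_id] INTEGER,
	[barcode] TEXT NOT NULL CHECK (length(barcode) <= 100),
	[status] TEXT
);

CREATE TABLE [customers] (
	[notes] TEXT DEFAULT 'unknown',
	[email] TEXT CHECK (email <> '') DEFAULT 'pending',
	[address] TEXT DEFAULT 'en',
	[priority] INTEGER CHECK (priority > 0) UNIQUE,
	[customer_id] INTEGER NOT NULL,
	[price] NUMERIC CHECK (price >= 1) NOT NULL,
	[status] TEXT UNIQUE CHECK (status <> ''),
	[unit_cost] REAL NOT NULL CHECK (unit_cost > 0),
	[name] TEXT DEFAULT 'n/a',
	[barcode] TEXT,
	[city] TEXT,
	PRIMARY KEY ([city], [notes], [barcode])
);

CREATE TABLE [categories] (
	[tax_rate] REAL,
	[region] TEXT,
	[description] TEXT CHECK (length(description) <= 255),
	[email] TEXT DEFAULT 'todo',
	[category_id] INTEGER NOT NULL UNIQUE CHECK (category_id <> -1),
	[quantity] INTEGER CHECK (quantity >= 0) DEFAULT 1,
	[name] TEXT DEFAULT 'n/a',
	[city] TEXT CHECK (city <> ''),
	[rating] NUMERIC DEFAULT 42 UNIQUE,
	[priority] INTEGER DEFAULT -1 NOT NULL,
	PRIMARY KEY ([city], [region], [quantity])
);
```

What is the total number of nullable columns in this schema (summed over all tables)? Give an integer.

15

inventory: 5 nullable (weight, sku, rating, inventory_id, status — PK none and explicit NOT NULL columns excluded).
customers: 5 nullable (email, address, priority, status, name — PK (city, notes, barcode) and explicit NOT NULL columns excluded).
categories: 5 nullable (tax_rate, description, email, name, rating — PK (city, region, quantity) and explicit NOT NULL columns excluded).
Total: 5 + 5 + 5 = 15.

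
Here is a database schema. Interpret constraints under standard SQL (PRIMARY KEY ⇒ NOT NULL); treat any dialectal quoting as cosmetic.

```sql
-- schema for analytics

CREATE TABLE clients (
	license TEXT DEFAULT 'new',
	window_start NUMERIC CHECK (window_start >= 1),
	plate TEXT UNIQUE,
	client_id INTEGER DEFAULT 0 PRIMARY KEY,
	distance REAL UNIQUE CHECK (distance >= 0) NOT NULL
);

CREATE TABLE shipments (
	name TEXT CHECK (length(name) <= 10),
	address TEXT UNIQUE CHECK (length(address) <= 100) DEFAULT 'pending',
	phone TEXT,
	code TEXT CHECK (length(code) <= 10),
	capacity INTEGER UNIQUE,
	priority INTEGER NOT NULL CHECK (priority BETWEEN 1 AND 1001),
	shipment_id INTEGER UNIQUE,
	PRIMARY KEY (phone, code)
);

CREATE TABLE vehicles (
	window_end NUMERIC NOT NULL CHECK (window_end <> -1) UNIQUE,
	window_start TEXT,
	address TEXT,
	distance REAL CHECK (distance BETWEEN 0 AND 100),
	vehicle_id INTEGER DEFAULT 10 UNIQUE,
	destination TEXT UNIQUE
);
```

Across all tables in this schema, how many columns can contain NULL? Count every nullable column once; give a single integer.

clients: 3 nullable (license, window_start, plate — PK (client_id) and explicit NOT NULL columns excluded).
shipments: 4 nullable (name, address, capacity, shipment_id — PK (phone, code) and explicit NOT NULL columns excluded).
vehicles: 5 nullable (window_start, address, distance, vehicle_id, destination — PK none and explicit NOT NULL columns excluded).
Total: 3 + 4 + 5 = 12.

12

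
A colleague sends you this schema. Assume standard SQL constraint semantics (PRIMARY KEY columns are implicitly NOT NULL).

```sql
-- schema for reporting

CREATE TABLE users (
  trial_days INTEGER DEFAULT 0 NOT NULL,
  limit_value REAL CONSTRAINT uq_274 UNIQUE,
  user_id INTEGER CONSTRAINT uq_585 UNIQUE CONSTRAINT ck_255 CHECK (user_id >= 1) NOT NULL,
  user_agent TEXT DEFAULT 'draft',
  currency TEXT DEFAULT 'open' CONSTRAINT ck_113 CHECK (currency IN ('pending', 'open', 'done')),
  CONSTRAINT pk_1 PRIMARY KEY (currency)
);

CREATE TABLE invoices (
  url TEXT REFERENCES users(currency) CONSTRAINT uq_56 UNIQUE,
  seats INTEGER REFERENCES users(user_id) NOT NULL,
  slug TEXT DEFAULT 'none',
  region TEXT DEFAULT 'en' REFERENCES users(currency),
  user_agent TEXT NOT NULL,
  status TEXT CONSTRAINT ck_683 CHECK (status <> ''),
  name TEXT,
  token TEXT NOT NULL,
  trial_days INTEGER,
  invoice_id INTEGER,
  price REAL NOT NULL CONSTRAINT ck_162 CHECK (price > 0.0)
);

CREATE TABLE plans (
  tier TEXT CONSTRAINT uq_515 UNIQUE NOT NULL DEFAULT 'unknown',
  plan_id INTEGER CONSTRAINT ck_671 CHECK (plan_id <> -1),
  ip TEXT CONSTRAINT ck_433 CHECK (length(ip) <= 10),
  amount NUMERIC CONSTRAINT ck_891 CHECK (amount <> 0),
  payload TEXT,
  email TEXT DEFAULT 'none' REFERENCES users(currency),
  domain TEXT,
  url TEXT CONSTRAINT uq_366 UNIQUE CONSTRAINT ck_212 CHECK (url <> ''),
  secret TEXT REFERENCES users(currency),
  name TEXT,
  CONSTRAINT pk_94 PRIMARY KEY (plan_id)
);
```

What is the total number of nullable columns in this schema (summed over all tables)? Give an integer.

users: 2 nullable (limit_value, user_agent — PK (currency) and explicit NOT NULL columns excluded).
invoices: 7 nullable (url, slug, region, status, name, trial_days, invoice_id — PK none and explicit NOT NULL columns excluded).
plans: 8 nullable (ip, amount, payload, email, domain, url, secret, name — PK (plan_id) and explicit NOT NULL columns excluded).
Total: 2 + 7 + 8 = 17.

17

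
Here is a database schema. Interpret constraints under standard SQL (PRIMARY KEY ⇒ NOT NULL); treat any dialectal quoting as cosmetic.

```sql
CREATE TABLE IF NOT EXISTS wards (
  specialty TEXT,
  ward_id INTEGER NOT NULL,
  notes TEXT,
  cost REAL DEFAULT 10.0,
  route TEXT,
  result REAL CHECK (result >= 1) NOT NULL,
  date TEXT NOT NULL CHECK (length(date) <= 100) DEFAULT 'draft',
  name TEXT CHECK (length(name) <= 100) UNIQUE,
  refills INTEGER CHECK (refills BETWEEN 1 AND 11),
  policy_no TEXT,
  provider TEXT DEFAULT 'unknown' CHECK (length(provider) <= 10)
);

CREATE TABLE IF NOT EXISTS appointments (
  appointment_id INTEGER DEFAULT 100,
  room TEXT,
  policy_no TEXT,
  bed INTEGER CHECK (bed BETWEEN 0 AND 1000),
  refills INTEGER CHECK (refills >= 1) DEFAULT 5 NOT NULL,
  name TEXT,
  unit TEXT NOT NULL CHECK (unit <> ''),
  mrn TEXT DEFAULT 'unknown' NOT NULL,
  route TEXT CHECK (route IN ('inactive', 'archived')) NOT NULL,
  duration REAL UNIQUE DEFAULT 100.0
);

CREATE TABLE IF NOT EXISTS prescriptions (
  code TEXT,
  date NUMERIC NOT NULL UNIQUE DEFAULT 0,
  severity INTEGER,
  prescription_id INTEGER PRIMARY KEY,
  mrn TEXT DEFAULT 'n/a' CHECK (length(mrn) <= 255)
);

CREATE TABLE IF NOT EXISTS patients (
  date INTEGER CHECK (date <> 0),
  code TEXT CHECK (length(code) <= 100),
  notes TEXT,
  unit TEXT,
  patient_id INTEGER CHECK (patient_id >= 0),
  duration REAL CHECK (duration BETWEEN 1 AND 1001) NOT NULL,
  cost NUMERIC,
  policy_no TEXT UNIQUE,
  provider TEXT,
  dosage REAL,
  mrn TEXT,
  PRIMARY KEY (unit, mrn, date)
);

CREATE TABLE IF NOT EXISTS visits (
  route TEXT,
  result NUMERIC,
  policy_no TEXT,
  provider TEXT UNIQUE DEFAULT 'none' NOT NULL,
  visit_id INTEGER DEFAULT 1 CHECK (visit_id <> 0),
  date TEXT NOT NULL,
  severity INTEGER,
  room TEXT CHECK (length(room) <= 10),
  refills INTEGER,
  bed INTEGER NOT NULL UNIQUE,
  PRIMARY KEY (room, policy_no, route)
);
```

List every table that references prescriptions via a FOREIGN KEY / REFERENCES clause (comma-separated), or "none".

none

No REFERENCES clause anywhere in the schema names prescriptions.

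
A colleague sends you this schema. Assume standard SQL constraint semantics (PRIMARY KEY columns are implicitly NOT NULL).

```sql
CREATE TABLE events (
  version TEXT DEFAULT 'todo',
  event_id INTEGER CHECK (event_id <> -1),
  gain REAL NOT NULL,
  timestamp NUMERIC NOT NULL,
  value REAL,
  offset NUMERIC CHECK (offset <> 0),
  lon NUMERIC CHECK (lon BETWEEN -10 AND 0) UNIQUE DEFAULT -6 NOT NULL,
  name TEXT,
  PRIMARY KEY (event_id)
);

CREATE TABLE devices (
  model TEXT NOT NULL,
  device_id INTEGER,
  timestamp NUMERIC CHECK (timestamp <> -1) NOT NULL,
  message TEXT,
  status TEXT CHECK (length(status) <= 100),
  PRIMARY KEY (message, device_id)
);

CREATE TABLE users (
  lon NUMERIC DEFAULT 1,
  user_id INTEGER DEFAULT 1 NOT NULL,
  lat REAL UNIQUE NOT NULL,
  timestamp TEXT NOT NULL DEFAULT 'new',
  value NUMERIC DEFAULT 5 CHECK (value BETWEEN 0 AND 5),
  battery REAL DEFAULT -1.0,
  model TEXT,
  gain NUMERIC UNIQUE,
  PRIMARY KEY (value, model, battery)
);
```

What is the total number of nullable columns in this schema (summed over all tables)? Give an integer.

events: 4 nullable (version, value, offset, name — PK (event_id) and explicit NOT NULL columns excluded).
devices: 1 nullable (status — PK (message, device_id) and explicit NOT NULL columns excluded).
users: 2 nullable (lon, gain — PK (value, model, battery) and explicit NOT NULL columns excluded).
Total: 4 + 1 + 2 = 7.

7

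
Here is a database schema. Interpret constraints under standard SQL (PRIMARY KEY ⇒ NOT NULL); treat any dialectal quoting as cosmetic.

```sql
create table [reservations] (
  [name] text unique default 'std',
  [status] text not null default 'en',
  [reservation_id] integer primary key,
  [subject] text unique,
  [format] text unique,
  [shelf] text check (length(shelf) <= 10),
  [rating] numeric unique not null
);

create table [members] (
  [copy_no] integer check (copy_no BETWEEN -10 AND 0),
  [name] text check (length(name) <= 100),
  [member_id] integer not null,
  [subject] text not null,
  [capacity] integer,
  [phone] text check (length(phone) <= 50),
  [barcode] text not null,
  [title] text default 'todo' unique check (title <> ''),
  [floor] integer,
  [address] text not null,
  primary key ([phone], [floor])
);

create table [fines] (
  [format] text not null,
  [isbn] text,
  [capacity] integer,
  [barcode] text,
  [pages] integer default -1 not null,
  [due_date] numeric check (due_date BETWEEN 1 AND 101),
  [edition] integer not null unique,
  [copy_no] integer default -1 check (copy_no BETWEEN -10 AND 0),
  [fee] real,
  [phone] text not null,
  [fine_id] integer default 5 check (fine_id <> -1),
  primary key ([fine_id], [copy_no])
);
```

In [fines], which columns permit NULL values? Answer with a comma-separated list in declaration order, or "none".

- format: declared NOT NULL → not nullable.
- isbn: no NOT NULL constraint applies → nullable.
- capacity: no NOT NULL constraint applies → nullable.
- barcode: no NOT NULL constraint applies → nullable.
- pages: declared NOT NULL → not nullable.
- due_date: CHECK does not forbid NULL (a CHECK constraint passes when its expression is NULL) → nullable.
- edition: declared NOT NULL → not nullable.
- copy_no: part of the PRIMARY KEY, which implies NOT NULL → not nullable.
- fee: no NOT NULL constraint applies → nullable.
- phone: declared NOT NULL → not nullable.
- fine_id: part of the PRIMARY KEY, which implies NOT NULL → not nullable.

isbn, capacity, barcode, due_date, fee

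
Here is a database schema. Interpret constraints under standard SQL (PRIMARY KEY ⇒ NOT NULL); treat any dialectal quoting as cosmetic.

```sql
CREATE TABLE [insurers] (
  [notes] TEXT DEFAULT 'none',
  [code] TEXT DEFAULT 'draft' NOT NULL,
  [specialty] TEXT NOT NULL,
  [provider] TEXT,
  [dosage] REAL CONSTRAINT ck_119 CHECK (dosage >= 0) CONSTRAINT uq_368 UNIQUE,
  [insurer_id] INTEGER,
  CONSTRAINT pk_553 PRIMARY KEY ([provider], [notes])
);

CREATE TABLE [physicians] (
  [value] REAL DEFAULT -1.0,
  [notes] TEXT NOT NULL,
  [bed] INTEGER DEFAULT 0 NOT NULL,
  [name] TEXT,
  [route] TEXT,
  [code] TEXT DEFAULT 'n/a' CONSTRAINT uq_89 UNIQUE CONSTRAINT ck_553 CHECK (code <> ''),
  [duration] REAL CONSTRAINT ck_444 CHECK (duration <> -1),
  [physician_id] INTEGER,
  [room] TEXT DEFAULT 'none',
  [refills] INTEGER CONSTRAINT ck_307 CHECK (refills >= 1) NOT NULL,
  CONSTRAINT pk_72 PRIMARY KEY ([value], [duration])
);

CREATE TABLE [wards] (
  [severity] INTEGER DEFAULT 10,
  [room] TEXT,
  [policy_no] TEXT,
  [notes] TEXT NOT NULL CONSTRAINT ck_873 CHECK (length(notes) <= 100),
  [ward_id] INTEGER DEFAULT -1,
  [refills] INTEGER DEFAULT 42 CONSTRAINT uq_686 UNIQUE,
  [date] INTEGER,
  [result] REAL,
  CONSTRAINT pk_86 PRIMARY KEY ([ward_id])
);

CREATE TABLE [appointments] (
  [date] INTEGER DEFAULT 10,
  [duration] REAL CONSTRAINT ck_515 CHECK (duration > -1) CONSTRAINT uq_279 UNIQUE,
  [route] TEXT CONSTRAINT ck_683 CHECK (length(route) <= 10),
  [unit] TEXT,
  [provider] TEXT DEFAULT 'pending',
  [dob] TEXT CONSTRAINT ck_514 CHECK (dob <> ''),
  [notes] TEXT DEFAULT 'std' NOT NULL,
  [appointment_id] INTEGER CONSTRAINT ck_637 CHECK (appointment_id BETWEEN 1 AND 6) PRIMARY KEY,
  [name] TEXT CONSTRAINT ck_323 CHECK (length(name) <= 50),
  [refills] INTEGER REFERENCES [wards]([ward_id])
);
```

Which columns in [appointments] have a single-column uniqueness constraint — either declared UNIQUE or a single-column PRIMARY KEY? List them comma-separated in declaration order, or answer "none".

duration, appointment_id

- date: no UNIQUE or single-column PK constraint.
- duration: declared UNIQUE → unique.
- route: no UNIQUE or single-column PK constraint.
- unit: no UNIQUE or single-column PK constraint.
- provider: no UNIQUE or single-column PK constraint.
- dob: no UNIQUE or single-column PK constraint.
- notes: no UNIQUE or single-column PK constraint.
- appointment_id: single-column PRIMARY KEY → unique.
- name: no UNIQUE or single-column PK constraint.
- refills: no UNIQUE or single-column PK constraint.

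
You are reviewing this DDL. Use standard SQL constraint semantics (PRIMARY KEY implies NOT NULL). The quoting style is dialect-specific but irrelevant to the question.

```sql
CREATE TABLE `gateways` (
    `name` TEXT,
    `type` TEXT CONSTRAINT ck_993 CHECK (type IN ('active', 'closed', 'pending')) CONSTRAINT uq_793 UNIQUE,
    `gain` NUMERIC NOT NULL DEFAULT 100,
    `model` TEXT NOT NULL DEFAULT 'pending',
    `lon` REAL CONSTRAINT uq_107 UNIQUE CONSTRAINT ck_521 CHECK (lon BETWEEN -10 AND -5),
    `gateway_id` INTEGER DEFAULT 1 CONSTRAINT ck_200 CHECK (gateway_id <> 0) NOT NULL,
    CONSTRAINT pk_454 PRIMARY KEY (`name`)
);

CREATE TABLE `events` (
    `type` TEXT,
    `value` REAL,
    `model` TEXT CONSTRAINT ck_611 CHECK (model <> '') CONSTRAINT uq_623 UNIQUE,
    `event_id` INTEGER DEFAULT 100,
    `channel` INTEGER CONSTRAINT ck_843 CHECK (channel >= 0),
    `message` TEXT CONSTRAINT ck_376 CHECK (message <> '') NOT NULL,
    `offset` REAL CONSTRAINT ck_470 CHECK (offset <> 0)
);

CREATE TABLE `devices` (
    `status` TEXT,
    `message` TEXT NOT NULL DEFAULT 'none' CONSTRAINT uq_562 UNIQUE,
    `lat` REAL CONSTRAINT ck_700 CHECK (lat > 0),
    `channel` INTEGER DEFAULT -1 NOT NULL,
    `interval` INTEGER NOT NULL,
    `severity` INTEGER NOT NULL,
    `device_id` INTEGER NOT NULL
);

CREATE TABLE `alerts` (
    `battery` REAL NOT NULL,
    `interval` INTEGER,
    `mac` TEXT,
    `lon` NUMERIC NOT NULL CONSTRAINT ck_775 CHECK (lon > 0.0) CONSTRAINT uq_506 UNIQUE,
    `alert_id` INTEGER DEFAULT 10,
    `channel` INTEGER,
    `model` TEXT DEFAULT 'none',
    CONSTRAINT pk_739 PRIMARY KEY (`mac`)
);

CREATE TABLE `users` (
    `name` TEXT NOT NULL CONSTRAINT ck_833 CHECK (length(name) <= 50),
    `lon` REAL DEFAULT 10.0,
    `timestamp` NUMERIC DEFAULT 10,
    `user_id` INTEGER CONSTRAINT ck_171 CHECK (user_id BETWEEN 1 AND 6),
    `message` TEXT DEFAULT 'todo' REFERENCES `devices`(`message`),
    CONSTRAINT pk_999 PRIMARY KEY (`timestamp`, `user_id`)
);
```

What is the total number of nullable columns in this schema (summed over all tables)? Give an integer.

gateways: 2 nullable (type, lon — PK (name) and explicit NOT NULL columns excluded).
events: 6 nullable (type, value, model, event_id, channel, offset — PK none and explicit NOT NULL columns excluded).
devices: 2 nullable (status, lat — PK none and explicit NOT NULL columns excluded).
alerts: 4 nullable (interval, alert_id, channel, model — PK (mac) and explicit NOT NULL columns excluded).
users: 2 nullable (lon, message — PK (timestamp, user_id) and explicit NOT NULL columns excluded).
Total: 2 + 6 + 2 + 4 + 2 = 16.

16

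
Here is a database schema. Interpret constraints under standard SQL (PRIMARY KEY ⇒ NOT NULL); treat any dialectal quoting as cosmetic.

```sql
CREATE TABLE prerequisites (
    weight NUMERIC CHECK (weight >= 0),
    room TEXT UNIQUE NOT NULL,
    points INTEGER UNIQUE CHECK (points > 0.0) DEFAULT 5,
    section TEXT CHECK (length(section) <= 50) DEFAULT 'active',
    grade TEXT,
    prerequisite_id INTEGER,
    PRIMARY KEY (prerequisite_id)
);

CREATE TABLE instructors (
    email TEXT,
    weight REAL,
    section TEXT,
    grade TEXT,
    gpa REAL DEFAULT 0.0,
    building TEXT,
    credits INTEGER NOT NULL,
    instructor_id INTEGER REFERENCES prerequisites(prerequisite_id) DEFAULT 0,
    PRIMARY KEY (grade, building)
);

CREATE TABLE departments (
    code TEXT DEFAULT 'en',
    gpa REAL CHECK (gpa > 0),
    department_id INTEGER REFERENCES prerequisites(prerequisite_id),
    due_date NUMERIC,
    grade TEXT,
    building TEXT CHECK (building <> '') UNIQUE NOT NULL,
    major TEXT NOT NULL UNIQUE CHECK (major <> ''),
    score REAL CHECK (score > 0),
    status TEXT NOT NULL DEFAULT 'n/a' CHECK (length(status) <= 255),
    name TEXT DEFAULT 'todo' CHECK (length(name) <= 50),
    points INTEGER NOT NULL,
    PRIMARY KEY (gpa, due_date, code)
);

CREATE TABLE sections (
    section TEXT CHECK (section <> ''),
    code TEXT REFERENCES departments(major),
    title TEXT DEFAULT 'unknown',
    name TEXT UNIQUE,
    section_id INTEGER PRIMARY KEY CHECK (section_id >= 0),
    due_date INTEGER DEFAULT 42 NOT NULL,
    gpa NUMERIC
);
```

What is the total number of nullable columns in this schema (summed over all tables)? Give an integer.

prerequisites: 4 nullable (weight, points, section, grade — PK (prerequisite_id) and explicit NOT NULL columns excluded).
instructors: 5 nullable (email, weight, section, gpa, instructor_id — PK (grade, building) and explicit NOT NULL columns excluded).
departments: 4 nullable (department_id, grade, score, name — PK (gpa, due_date, code) and explicit NOT NULL columns excluded).
sections: 5 nullable (section, code, title, name, gpa — PK (section_id) and explicit NOT NULL columns excluded).
Total: 4 + 5 + 4 + 5 = 18.

18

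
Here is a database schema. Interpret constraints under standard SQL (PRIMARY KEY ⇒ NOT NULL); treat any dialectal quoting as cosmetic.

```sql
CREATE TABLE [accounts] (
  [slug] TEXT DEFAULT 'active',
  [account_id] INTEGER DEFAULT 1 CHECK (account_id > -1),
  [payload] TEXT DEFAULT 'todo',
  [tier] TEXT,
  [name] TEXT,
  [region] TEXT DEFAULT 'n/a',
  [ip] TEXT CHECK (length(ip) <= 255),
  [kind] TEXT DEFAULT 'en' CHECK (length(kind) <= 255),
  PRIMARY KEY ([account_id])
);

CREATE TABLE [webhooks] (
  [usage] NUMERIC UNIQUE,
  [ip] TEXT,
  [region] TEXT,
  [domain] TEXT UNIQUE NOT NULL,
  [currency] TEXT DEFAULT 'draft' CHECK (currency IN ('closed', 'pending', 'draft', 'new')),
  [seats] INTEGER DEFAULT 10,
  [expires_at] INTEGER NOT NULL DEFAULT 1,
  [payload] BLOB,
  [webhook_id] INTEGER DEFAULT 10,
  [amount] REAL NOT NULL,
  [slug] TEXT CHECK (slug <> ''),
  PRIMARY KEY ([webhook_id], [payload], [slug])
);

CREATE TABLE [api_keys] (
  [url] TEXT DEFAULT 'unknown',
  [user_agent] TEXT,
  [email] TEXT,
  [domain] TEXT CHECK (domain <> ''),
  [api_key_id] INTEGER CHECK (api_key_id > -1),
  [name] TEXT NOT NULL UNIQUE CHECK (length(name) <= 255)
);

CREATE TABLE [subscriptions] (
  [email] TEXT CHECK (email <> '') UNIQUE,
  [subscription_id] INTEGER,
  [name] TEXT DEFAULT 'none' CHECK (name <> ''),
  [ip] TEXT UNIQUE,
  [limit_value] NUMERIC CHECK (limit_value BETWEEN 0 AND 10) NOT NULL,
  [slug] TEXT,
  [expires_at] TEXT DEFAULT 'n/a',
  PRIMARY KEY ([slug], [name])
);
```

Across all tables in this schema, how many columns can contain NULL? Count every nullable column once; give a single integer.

21

accounts: 7 nullable (slug, payload, tier, name, region, ip, kind — PK (account_id) and explicit NOT NULL columns excluded).
webhooks: 5 nullable (usage, ip, region, currency, seats — PK (webhook_id, payload, slug) and explicit NOT NULL columns excluded).
api_keys: 5 nullable (url, user_agent, email, domain, api_key_id — PK none and explicit NOT NULL columns excluded).
subscriptions: 4 nullable (email, subscription_id, ip, expires_at — PK (slug, name) and explicit NOT NULL columns excluded).
Total: 7 + 5 + 5 + 4 = 21.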